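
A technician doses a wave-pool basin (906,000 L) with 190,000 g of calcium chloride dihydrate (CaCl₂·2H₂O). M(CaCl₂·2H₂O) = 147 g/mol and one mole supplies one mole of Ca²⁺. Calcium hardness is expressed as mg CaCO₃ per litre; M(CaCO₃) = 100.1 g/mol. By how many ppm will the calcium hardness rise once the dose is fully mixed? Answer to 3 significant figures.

Moles of Ca²⁺: 190,000 g ÷ 147 g/mol = 1293 mol.
As CaCO₃: 1293 mol × 100.1 g/mol = 129,400 g.
Rise: 129,400 g / 906,000 L × 1000 = 142.8 mg/L.

143 ppm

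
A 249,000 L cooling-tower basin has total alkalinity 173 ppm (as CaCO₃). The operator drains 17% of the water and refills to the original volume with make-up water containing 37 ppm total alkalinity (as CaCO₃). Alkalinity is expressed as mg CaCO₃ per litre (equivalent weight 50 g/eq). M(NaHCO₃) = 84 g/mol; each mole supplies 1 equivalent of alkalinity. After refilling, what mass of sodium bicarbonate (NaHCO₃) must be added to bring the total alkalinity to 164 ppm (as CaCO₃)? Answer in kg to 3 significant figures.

After draining 17% and refilling: 173 × 0.83 + 37 × 0.17 = 149.88 ppm.
Deficit to target: 164 − 149.88 = 14.12 mg/L.
As CaCO₃: 14.12 mg/L × 249,000 L = 3516 g; ÷ 50 g/eq ÷ 1 = 70.32 mol NaHCO₃.
Mass: 70.32 × 84 = 5907 g.

5.91 kg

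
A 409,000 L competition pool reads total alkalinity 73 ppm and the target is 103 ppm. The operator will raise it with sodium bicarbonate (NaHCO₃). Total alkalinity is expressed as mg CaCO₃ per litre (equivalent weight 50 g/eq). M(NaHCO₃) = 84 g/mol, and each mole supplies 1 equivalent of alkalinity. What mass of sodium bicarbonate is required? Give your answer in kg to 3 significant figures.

20.6 kg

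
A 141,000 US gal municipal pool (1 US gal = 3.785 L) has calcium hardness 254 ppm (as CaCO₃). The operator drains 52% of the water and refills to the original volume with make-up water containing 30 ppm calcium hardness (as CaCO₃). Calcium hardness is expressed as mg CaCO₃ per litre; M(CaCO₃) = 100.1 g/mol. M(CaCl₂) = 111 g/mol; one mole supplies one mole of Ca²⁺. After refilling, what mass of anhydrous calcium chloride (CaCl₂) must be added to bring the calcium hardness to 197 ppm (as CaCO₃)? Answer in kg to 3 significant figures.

35.2 kg

Volume: 141,000 US gal × 3.785 L/gal = 533,685 L.
After draining 52% and refilling: 254 × 0.48 + 30 × 0.52 = 137.52 ppm.
Deficit to target: 197 − 137.52 = 59.48 mg/L.
As CaCO₃: 59.48 mg/L × 533,685 L = 31,740 g; ÷ 100.1 = 317.1 mol Ca²⁺.
Mass: 317.1 × 111 = 35,200 g.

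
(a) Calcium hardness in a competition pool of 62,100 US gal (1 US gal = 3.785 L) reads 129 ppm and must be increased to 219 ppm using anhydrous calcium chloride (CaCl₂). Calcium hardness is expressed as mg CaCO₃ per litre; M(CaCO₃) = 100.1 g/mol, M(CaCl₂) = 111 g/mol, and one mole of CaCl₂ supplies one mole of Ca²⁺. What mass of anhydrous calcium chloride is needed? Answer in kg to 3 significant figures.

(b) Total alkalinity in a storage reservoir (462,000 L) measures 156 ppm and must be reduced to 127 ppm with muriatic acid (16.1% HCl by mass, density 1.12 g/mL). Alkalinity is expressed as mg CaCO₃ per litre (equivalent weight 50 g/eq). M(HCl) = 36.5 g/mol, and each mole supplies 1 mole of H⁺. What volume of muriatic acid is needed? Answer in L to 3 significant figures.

(a) 23.5 kg; (b) 54.2 L

(a) Volume: 62,100 US gal × 3.785 L/gal = 235,048 L.
(a) Hardness to add: (219 − 129) = 90 mg/L as CaCO₃ × 235,048 L = 21,150 g as CaCO₃.
(a) Moles of Ca²⁺ (1 mol Ca²⁺ ≡ 1 mol CaCO₃): 21,150 / 100.1 g/mol = 211.3 mol.
(a) Mass of CaCl₂: 211.3 × 111 = 23,460 g.

(b) Alkalinity to neutralize: (156 − 127) = 29 mg/L as CaCO₃ × 462,000 L = 13,400 g as CaCO₃.
(b) Equivalents of H⁺ required: 13,400 ÷ 50 g/eq = 268 eq = 268 mol HCl.
(b) Mass of HCl: 268 × 36.5 = 9781 g.
(b) Mass of 16.1% solution: 9781 / 0.161 = 60,750 g.
(b) Volume: 60,750 g ÷ 1.12 g/mL = 54,240 mL.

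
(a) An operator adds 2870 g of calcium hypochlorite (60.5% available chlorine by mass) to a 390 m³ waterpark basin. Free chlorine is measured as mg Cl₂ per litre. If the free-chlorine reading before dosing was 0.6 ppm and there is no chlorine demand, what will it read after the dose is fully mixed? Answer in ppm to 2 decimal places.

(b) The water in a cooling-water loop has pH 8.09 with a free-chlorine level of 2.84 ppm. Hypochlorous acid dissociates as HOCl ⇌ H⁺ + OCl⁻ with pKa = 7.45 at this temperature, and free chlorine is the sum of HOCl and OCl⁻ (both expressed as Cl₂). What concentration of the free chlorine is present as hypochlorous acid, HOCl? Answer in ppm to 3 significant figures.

(a) 5.05 ppm; (b) 0.529 ppm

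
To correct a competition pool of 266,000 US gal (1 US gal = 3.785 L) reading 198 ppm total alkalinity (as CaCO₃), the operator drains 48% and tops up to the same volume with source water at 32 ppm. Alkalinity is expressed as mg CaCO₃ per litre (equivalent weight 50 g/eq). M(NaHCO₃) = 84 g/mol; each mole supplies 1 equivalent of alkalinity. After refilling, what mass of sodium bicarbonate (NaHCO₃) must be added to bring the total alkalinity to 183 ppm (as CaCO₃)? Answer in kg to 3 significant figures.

109 kg

Volume: 266,000 US gal × 3.785 L/gal = 1,006,810 L.
After draining 48% and refilling: 198 × 0.52 + 32 × 0.48 = 118.32 ppm.
Deficit to target: 183 − 118.32 = 64.68 mg/L.
As CaCO₃: 64.68 mg/L × 1,006,810 L = 65,120 g; ÷ 50 g/eq ÷ 1 = 1302 mol NaHCO₃.
Mass: 1302 × 84 = 109,400 g.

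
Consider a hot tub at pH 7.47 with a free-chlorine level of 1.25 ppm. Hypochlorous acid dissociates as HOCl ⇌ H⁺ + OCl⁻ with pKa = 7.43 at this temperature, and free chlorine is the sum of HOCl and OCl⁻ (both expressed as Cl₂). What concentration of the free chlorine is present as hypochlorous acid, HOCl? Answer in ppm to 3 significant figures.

0.596 ppm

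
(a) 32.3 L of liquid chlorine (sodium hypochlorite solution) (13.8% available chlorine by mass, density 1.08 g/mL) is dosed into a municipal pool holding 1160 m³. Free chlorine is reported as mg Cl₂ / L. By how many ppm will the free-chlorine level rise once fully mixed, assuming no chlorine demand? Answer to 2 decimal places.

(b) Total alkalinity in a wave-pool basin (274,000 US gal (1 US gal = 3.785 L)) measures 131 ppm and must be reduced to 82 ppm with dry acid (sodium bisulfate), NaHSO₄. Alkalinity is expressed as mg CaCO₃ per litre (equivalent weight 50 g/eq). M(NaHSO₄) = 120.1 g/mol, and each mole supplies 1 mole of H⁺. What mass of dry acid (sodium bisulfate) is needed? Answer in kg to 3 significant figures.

(a) Volume: 1160 m³ = 1,160,000 L.
(a) Mass of solution: 32.3 L × 1000 mL/L × 1.08 g/mL = 34,880 g.
(a) Available chlorine delivered: 34,880 g × 0.138 = 4814 g as Cl₂.
(a) Concentration rise: 4814 g / 1,160,000 L = 4.15 mg/L = 4.15 ppm.

(b) Volume: 274,000 US gal × 3.785 L/gal = 1,037,090 L.
(b) Alkalinity to neutralize: (131 − 82) = 49 mg/L as CaCO₃ × 1,037,090 L = 50,820 g as CaCO₃.
(b) Equivalents of H⁺ required: 50,820 ÷ 50 g/eq = 1016 eq = 1016 mol NaHSO₄.
(b) Mass of NaHSO₄: 1016 × 120.1 = 122,100 g.

(a) 4.15 ppm; (b) 122 kg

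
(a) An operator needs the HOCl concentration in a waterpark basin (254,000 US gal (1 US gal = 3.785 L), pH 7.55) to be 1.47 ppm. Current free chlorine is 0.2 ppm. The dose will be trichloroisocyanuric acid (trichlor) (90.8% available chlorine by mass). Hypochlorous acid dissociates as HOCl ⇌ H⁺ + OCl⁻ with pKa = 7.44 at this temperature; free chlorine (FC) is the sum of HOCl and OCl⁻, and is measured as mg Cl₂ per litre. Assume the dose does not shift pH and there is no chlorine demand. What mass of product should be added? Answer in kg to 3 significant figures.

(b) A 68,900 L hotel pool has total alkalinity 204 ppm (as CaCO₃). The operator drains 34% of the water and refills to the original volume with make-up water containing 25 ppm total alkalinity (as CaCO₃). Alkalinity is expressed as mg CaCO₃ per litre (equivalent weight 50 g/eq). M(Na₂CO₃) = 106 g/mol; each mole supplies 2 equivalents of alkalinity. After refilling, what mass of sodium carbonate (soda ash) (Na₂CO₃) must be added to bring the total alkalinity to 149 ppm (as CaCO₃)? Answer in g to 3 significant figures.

(a) 3.35 kg; (b) 428 g

(a) Volume: 254,000 US gal × 3.785 L/gal = 961,390 L.
(a) [OCl⁻]/[HOCl] = 10^(pH − pKa) = 10^(7.55 − 7.44) = 1.288; fraction as HOCl = 1/(1 + 1.288) = 0.437.
(a) Free chlorine required for 1.47 ppm HOCl: 1.47 / 0.437 = 3.364 ppm.
(a) FC to add: 3.364 − 0.2 = 3.164 mg/L as Cl₂.
(a) Cl₂ equivalent: 3.164 mg/L × 961,390 L = 3042 g.
(a) Product at 90.8% available Cl: 3042 / 0.908 = 3350 g.

(b) After draining 34% and refilling: 204 × 0.66 + 25 × 0.34 = 143.14 ppm.
(b) Deficit to target: 149 − 143.14 = 5.86 mg/L.
(b) As CaCO₃: 5.86 mg/L × 68,900 L = 403.8 g; ÷ 50 g/eq ÷ 2 = 4.038 mol Na₂CO₃.
(b) Mass: 4.038 × 106 = 428 g.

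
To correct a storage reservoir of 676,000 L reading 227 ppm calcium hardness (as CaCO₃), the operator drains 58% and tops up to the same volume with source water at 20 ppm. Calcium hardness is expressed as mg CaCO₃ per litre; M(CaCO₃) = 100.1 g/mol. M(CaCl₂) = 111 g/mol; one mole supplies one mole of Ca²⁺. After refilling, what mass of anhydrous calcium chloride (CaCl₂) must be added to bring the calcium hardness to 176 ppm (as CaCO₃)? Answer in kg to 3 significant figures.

After draining 58% and refilling: 227 × 0.42 + 20 × 0.58 = 106.94 ppm.
Deficit to target: 176 − 106.94 = 69.06 mg/L.
As CaCO₃: 69.06 mg/L × 676,000 L = 46,680 g; ÷ 100.1 = 466.4 mol Ca²⁺.
Mass: 466.4 × 111 = 51,770 g.

51.8 kg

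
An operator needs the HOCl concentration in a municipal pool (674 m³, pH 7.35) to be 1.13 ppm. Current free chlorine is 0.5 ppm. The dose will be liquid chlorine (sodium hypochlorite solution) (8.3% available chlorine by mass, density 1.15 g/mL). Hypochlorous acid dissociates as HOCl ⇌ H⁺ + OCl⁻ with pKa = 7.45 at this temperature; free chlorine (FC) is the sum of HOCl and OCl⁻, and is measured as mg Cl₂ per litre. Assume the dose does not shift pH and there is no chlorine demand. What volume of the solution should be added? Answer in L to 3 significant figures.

Volume: 674 m³ = 674,000 L.
[OCl⁻]/[HOCl] = 10^(pH − pKa) = 10^(7.35 − 7.45) = 0.7943; fraction as HOCl = 1/(1 + 0.7943) = 0.5573.
Free chlorine required for 1.13 ppm HOCl: 1.13 / 0.5573 = 2.028 ppm.
FC to add: 2.028 − 0.5 = 1.528 mg/L as Cl₂.
Cl₂ equivalent: 1.528 mg/L × 674,000 L = 1030 g.
Product at 8.3% available Cl: 1030 / 0.083 = 12,400 g.
Volume: 12,400 g ÷ 1.15 g/mL = 10,790 mL.

10.8 L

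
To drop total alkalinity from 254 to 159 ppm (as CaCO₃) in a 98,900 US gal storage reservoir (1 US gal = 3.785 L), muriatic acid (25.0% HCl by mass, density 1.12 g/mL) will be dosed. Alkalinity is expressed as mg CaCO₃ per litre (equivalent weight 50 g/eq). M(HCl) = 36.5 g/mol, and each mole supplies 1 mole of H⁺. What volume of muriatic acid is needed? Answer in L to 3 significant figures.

92.7 L

Volume: 98,900 US gal × 3.785 L/gal = 374,336 L.
Alkalinity to neutralize: (254 − 159) = 95 mg/L as CaCO₃ × 374,336 L = 35,560 g as CaCO₃.
Equivalents of H⁺ required: 35,560 ÷ 50 g/eq = 711.2 eq = 711.2 mol HCl.
Mass of HCl: 711.2 × 36.5 = 25,960 g.
Mass of 25.0% solution: 25,960 / 0.25 = 103,800 g.
Volume: 103,800 g ÷ 1.12 g/mL = 92,720 mL.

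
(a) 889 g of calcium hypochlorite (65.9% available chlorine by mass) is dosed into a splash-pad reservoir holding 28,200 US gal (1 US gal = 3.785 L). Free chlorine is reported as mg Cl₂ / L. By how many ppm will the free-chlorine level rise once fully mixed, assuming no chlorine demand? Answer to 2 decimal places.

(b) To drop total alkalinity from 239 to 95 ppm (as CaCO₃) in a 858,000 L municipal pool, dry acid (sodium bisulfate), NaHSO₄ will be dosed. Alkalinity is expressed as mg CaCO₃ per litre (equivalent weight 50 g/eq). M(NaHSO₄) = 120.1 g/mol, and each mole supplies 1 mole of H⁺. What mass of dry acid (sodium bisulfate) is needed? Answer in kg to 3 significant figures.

(a) Volume: 28,200 US gal × 3.785 L/gal = 106,737 L.
(a) Available chlorine delivered: 889 g × 0.659 = 585.9 g as Cl₂.
(a) Concentration rise: 585.9 g / 106,737 L = 5.489 mg/L = 5.49 ppm.

(b) Alkalinity to neutralize: (239 − 95) = 144 mg/L as CaCO₃ × 858,000 L = 123,600 g as CaCO₃.
(b) Equivalents of H⁺ required: 123,600 ÷ 50 g/eq = 2471 eq = 2471 mol NaHSO₄.
(b) Mass of NaHSO₄: 2471 × 120.1 = 296,800 g.

(a) 5.49 ppm; (b) 297 kg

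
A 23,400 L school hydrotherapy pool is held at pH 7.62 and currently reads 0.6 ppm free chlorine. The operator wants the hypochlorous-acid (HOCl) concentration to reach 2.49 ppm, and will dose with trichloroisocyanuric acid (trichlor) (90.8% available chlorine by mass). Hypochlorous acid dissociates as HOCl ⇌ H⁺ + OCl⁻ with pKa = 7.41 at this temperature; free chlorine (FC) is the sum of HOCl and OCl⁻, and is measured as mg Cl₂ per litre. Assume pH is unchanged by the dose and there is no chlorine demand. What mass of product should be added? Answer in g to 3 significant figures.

[OCl⁻]/[HOCl] = 10^(pH − pKa) = 10^(7.62 − 7.41) = 1.622; fraction as HOCl = 1/(1 + 1.622) = 0.3814.
Free chlorine required for 2.49 ppm HOCl: 2.49 / 0.3814 = 6.528 ppm.
FC to add: 6.528 − 0.6 = 5.928 mg/L as Cl₂.
Cl₂ equivalent: 5.928 mg/L × 23,400 L = 138.7 g.
Product at 90.8% available Cl: 138.7 / 0.908 = 152.8 g.

153 g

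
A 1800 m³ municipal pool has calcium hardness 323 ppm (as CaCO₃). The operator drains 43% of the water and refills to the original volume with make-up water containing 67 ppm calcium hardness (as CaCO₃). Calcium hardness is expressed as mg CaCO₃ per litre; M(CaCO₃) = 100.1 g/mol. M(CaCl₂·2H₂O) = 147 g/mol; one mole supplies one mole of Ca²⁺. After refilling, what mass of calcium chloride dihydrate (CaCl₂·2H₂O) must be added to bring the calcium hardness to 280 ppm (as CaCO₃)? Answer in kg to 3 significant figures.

Volume: 1800 m³ = 1,800,000 L.
After draining 43% and refilling: 323 × 0.57 + 67 × 0.43 = 212.92 ppm.
Deficit to target: 280 − 212.92 = 67.08 mg/L.
As CaCO₃: 67.08 mg/L × 1,800,000 L = 120,700 g; ÷ 100.1 = 1206 mol Ca²⁺.
Mass: 1206 × 147 = 177,300 g.

177 kg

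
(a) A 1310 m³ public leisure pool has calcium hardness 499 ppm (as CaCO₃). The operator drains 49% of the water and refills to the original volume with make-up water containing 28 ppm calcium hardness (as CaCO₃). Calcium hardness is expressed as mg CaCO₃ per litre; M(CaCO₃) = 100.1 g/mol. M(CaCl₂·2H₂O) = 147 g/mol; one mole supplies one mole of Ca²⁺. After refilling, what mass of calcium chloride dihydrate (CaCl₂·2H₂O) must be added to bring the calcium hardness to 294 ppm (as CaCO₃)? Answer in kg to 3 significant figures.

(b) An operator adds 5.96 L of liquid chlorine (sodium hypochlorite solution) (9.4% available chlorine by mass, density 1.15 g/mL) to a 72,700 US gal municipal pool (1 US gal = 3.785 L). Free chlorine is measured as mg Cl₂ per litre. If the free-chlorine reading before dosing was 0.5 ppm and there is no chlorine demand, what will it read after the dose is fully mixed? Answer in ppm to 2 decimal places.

(a) 49.6 kg; (b) 2.84 ppm

(a) Volume: 1310 m³ = 1,310,000 L.
(a) After draining 49% and refilling: 499 × 0.51 + 28 × 0.49 = 268.21 ppm.
(a) Deficit to target: 294 − 268.21 = 25.79 mg/L.
(a) As CaCO₃: 25.79 mg/L × 1,310,000 L = 33,780 g; ÷ 100.1 = 337.5 mol Ca²⁺.
(a) Mass: 337.5 × 147 = 49,610 g.

(b) Volume: 72,700 US gal × 3.785 L/gal = 275,170 L.
(b) Mass of solution: 5.96 L × 1000 mL/L × 1.15 g/mL = 6854 g.
(b) Available chlorine delivered: 6854 g × 0.094 = 644.3 g as Cl₂.
(b) Concentration rise: 644.3 g / 275,170 L = 2.341 mg/L = 2.34 ppm.
(b) Final FC: 0.5 + 2.34 = 2.84 ppm.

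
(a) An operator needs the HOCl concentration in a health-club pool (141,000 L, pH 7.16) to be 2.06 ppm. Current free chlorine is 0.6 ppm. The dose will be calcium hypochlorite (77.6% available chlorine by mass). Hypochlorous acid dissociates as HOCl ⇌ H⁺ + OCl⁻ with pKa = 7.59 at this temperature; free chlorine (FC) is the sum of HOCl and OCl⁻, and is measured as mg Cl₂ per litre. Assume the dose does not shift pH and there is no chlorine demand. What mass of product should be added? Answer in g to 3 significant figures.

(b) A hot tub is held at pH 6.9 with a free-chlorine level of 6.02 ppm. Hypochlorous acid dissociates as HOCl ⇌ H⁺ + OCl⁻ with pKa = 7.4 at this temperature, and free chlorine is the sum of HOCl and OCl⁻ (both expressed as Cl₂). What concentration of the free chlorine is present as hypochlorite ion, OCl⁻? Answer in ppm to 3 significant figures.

(a) 404 g; (b) 1.45 ppm

(a) [OCl⁻]/[HOCl] = 10^(pH − pKa) = 10^(7.16 − 7.59) = 0.3715; fraction as HOCl = 1/(1 + 0.3715) = 0.7291.
(a) Free chlorine required for 2.06 ppm HOCl: 2.06 / 0.7291 = 2.825 ppm.
(a) FC to add: 2.825 − 0.6 = 2.225 mg/L as Cl₂.
(a) Cl₂ equivalent: 2.225 mg/L × 141,000 L = 313.8 g.
(a) Product at 77.6% available Cl: 313.8 / 0.776 = 404.4 g.

(b) [OCl⁻]/[HOCl] = 10^(pH − pKa) = 10^(6.9 − 7.4) = 10^-0.50 = 0.3162.
(b) Fraction as HOCl = 1 / (1 + 0.3162) = 0.7597.
(b) OCl⁻ = (1 − 0.7597) × 6.02 ppm = 1.446 ppm.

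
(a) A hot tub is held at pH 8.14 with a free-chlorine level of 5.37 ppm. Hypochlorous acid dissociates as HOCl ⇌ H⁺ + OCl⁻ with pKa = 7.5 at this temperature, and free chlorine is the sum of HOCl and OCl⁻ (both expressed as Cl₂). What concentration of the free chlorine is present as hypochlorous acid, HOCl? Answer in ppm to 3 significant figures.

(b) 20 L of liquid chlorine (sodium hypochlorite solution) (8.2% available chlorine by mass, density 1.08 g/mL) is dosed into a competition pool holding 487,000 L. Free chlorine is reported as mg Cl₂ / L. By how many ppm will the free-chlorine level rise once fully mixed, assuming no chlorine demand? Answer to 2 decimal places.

(a) 1.00 ppm; (b) 3.64 ppm

(a) [OCl⁻]/[HOCl] = 10^(pH − pKa) = 10^(8.14 − 7.5) = 10^0.64 = 4.365.
(a) Fraction as HOCl = 1 / (1 + 4.365) = 0.1864.
(a) HOCl = 0.1864 × 5.37 ppm = 1.001 ppm.

(b) Mass of solution: 20 L × 1000 mL/L × 1.08 g/mL = 21,600 g.
(b) Available chlorine delivered: 21,600 g × 0.082 = 1771 g as Cl₂.
(b) Concentration rise: 1771 g / 487,000 L = 3.637 mg/L = 3.64 ppm.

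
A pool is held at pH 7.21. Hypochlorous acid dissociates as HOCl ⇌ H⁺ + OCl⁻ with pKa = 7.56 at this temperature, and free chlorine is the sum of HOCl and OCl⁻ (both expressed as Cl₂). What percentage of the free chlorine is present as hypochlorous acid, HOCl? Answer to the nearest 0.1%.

[OCl⁻]/[HOCl] = 10^(pH − pKa) = 10^(7.21 − 7.56) = 10^-0.35 = 0.4467.
Fraction as HOCl = 1 / (1 + 0.4467) = 0.6912.

69.1%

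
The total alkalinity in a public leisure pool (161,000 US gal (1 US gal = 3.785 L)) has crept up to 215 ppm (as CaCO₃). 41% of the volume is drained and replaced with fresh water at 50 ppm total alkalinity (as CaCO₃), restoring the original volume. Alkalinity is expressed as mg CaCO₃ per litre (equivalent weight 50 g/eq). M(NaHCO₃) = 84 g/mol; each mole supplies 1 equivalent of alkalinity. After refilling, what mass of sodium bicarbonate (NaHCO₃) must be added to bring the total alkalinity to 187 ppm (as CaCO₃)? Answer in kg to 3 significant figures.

40.6 kg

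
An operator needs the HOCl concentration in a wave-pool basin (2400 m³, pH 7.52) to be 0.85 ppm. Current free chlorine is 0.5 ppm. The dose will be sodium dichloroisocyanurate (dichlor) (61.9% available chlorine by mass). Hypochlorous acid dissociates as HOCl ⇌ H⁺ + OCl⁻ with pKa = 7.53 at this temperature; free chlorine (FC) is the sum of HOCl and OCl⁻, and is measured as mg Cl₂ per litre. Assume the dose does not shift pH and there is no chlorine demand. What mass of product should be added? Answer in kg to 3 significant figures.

4.58 kg

Volume: 2400 m³ = 2,400,000 L.
[OCl⁻]/[HOCl] = 10^(pH − pKa) = 10^(7.52 − 7.53) = 0.9772; fraction as HOCl = 1/(1 + 0.9772) = 0.5058.
Free chlorine required for 0.85 ppm HOCl: 0.85 / 0.5058 = 1.681 ppm.
FC to add: 1.681 − 0.5 = 1.181 mg/L as Cl₂.
Cl₂ equivalent: 1.181 mg/L × 2,400,000 L = 2834 g.
Product at 61.9% available Cl: 2834 / 0.619 = 4578 g.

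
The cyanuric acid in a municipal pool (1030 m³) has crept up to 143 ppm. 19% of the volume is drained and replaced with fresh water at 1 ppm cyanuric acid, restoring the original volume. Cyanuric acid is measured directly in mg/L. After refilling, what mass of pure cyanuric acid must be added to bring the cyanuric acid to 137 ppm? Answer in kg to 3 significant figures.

21.6 kg

Volume: 1030 m³ = 1,030,000 L.
After draining 19% and refilling: 143 × 0.81 + 1 × 0.19 = 116.02 ppm.
Deficit to target: 137 − 116.02 = 20.98 mg/L.
Mass: 20.98 mg/L × 1,030,000 L = 21,610 g cyanuric acid.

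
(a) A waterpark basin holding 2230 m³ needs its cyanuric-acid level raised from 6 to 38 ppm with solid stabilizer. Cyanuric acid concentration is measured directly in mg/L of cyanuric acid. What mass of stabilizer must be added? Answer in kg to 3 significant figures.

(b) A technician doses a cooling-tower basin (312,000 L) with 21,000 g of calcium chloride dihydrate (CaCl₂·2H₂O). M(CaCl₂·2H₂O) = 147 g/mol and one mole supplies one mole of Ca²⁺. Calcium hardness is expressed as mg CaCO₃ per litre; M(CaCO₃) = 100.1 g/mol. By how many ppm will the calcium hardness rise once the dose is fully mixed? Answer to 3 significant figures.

(a) Volume: 2230 m³ = 2,230,000 L.
(a) CYA to add: (38 − 6) = 32 mg/L × 2,230,000 L = 71,360 g cyanuric acid.

(b) Moles of Ca²⁺: 21,000 g ÷ 147 g/mol = 142.9 mol.
(b) As CaCO₃: 142.9 mol × 100.1 g/mol = 14,300 g.
(b) Rise: 14,300 g / 312,000 L × 1000 = 45.83 mg/L.

(a) 71.4 kg; (b) 45.8 ppm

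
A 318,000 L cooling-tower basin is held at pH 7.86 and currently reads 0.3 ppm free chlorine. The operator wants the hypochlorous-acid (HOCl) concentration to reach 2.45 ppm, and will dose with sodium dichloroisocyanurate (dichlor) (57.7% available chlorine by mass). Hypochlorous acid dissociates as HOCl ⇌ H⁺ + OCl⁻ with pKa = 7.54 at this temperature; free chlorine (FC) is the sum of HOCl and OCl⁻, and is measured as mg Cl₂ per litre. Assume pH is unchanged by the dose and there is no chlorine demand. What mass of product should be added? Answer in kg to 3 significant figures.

[OCl⁻]/[HOCl] = 10^(pH − pKa) = 10^(7.86 − 7.54) = 2.089; fraction as HOCl = 1/(1 + 2.089) = 0.3237.
Free chlorine required for 2.45 ppm HOCl: 2.45 / 0.3237 = 7.569 ppm.
FC to add: 7.569 − 0.3 = 7.269 mg/L as Cl₂.
Cl₂ equivalent: 7.269 mg/L × 318,000 L = 2311 g.
Product at 57.7% available Cl: 2311 / 0.577 = 4006 g.

4.01 kg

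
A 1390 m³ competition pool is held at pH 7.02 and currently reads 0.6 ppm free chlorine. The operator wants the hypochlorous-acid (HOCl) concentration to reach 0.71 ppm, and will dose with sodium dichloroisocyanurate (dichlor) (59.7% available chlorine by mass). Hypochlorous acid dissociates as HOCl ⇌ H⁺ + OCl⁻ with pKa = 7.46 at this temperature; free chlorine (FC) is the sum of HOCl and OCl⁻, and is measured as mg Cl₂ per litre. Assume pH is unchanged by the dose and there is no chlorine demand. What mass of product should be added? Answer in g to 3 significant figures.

Volume: 1390 m³ = 1,390,000 L.
[OCl⁻]/[HOCl] = 10^(pH − pKa) = 10^(7.02 − 7.46) = 0.3631; fraction as HOCl = 1/(1 + 0.3631) = 0.7336.
Free chlorine required for 0.71 ppm HOCl: 0.71 / 0.7336 = 0.9678 ppm.
FC to add: 0.9678 − 0.6 = 0.3678 mg/L as Cl₂.
Cl₂ equivalent: 0.3678 mg/L × 1,390,000 L = 511.2 g.
Product at 59.7% available Cl: 511.2 / 0.597 = 856.3 g.

856 g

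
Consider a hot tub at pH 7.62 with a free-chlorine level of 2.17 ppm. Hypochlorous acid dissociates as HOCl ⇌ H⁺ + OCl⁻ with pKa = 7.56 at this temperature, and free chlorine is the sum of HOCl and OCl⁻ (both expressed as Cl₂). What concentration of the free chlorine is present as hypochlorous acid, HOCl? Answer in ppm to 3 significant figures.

[OCl⁻]/[HOCl] = 10^(pH − pKa) = 10^(7.62 − 7.56) = 10^0.06 = 1.148.
Fraction as HOCl = 1 / (1 + 1.148) = 0.4655.
HOCl = 0.4655 × 2.17 ppm = 1.01 ppm.

1.01 ppm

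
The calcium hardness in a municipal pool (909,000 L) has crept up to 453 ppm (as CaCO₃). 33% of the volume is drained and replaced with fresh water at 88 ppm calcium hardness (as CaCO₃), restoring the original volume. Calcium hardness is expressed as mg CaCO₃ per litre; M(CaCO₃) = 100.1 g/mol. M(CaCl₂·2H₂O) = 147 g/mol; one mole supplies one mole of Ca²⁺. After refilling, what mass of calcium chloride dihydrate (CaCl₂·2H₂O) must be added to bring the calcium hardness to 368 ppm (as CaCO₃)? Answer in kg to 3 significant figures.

After draining 33% and refilling: 453 × 0.67 + 88 × 0.33 = 332.55 ppm.
Deficit to target: 368 − 332.55 = 35.45 mg/L.
As CaCO₃: 35.45 mg/L × 909,000 L = 32,220 g; ÷ 100.1 = 321.9 mol Ca²⁺.
Mass: 321.9 × 147 = 47,320 g.

47.3 kg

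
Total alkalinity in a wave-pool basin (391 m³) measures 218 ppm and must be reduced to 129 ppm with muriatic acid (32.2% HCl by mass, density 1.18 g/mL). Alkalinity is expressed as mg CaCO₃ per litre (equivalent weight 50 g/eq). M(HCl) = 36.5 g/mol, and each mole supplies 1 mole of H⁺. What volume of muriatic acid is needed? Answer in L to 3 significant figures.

Volume: 391 m³ = 391,000 L.
Alkalinity to neutralize: (218 − 129) = 89 mg/L as CaCO₃ × 391,000 L = 34,800 g as CaCO₃.
Equivalents of H⁺ required: 34,800 ÷ 50 g/eq = 696 eq = 696 mol HCl.
Mass of HCl: 696 × 36.5 = 25,400 g.
Mass of 32.2% solution: 25,400 / 0.322 = 78,890 g.
Volume: 78,890 g ÷ 1.18 g/mL = 66,860 mL.

66.9 L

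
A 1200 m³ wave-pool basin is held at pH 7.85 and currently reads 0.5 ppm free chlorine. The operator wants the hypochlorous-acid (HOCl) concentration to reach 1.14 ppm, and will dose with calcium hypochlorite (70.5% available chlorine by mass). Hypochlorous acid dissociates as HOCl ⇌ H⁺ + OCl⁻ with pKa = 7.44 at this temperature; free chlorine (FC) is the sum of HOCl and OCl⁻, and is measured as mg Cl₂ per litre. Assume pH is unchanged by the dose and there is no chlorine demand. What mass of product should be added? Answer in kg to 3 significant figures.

6.08 kg

Volume: 1200 m³ = 1,200,000 L.
[OCl⁻]/[HOCl] = 10^(pH − pKa) = 10^(7.85 − 7.44) = 2.57; fraction as HOCl = 1/(1 + 2.57) = 0.2801.
Free chlorine required for 1.14 ppm HOCl: 1.14 / 0.2801 = 4.07 ppm.
FC to add: 4.07 − 0.5 = 3.57 mg/L as Cl₂.
Cl₂ equivalent: 3.57 mg/L × 1,200,000 L = 4284 g.
Product at 70.5% available Cl: 4284 / 0.705 = 6077 g.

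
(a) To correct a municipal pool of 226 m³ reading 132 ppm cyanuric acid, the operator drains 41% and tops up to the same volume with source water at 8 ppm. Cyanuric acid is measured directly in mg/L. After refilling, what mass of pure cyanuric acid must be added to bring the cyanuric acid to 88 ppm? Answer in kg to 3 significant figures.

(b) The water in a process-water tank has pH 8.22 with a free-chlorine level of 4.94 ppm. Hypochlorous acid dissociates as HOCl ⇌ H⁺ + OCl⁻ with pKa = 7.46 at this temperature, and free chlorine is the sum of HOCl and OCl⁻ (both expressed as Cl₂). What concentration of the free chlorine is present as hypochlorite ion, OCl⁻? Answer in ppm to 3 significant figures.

(a) 1.55 kg; (b) 4.21 ppm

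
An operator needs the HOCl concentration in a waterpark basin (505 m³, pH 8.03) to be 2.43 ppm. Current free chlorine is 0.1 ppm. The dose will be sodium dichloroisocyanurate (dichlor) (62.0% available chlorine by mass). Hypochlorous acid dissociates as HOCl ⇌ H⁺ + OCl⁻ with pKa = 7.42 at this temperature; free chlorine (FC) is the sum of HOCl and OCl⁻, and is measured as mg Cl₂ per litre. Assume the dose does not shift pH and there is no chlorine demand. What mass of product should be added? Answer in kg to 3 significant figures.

9.96 kg

Volume: 505 m³ = 505,000 L.
[OCl⁻]/[HOCl] = 10^(pH − pKa) = 10^(8.03 − 7.42) = 4.074; fraction as HOCl = 1/(1 + 4.074) = 0.1971.
Free chlorine required for 2.43 ppm HOCl: 2.43 / 0.1971 = 12.33 ppm.
FC to add: 12.33 − 0.1 = 12.23 mg/L as Cl₂.
Cl₂ equivalent: 12.23 mg/L × 505,000 L = 6176 g.
Product at 62.0% available Cl: 6176 / 0.62 = 9961 g.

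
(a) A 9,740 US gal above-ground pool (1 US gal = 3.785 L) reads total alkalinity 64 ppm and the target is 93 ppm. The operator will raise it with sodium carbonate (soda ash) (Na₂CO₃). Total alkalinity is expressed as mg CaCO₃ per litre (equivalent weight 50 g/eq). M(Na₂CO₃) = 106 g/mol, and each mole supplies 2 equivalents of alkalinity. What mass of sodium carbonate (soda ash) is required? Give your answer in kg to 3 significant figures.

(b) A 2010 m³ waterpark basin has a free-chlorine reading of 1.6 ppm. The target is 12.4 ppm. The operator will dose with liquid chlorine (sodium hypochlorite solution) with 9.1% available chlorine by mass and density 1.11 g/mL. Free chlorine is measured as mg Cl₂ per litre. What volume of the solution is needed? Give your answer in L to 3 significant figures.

(a) Volume: 9,740 US gal × 3.785 L/gal = 36,866 L.
(a) Alkalinity to add: (93 − 64) = 29 mg/L as CaCO₃ × 36,866 L = 1069 g as CaCO₃.
(a) Equivalents: 1069 g ÷ 50 g/eq = 21.38 eq.
(a) Each mole of Na₂CO₃ supplies 2 eq, so 21.38 / 2 = 10.69 mol.
(a) Mass: 10.69 mol × 106 g/mol = 1133 g.

(b) Volume: 2010 m³ = 2,010,000 L.
(b) Chlorine deficit: 12.4 − 1.6 = 10.8 ppm = 10.8 mg/L as Cl₂.
(b) Cl₂ equivalent needed: 10.8 mg/L × 2,010,000 L = 21,710,000 mg = 21,710 g.
(b) Product at 9.1% available chlorine: 21,710 / 0.091 = 238,500 g.
(b) Volume at density 1.11 g/mL: 238,500 g ÷ 1.11 g/mL = 214,900 mL.

(a) 1.13 kg; (b) 215 L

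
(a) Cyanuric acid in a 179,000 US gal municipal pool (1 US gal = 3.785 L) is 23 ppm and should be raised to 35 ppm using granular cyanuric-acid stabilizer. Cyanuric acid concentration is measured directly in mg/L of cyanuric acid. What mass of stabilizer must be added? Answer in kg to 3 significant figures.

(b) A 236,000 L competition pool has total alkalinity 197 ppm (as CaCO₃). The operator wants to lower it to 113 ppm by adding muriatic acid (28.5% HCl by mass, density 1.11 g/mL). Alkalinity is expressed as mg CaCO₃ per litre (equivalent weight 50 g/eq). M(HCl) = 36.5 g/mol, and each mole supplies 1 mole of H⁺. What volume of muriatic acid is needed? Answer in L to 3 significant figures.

(a) Volume: 179,000 US gal × 3.785 L/gal = 677,515 L.
(a) CYA to add: (35 − 23) = 12 mg/L × 677,515 L = 8130 g cyanuric acid.

(b) Alkalinity to neutralize: (197 − 113) = 84 mg/L as CaCO₃ × 236,000 L = 19,820 g as CaCO₃.
(b) Equivalents of H⁺ required: 19,820 ÷ 50 g/eq = 396.5 eq = 396.5 mol HCl.
(b) Mass of HCl: 396.5 × 36.5 = 14,470 g.
(b) Mass of 28.5% solution: 14,470 / 0.285 = 50,780 g.
(b) Volume: 50,780 g ÷ 1.11 g/mL = 45,750 mL.

(a) 8.13 kg; (b) 45.7 L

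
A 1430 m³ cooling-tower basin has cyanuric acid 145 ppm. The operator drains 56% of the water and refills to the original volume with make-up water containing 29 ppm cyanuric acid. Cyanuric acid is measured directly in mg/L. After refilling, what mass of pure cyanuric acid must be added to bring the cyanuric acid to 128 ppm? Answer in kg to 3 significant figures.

Volume: 1430 m³ = 1,430,000 L.
After draining 56% and refilling: 145 × 0.44 + 29 × 0.56 = 80.04 ppm.
Deficit to target: 128 − 80.04 = 47.96 mg/L.
Mass: 47.96 mg/L × 1,430,000 L = 68,580 g cyanuric acid.

68.6 kg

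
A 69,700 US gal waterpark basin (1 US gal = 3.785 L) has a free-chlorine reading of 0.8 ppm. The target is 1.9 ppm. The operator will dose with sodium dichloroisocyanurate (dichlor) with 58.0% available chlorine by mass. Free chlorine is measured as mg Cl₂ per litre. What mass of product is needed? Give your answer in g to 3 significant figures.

Volume: 69,700 US gal × 3.785 L/gal = 263,814 L.
Chlorine deficit: 1.9 − 0.8 = 1.1 ppm = 1.1 mg/L as Cl₂.
Cl₂ equivalent needed: 1.1 mg/L × 263,814 L = 290,200 mg = 290.2 g.
Product at 58.0% available chlorine: 290.2 / 0.58 = 500.3 g.

500 g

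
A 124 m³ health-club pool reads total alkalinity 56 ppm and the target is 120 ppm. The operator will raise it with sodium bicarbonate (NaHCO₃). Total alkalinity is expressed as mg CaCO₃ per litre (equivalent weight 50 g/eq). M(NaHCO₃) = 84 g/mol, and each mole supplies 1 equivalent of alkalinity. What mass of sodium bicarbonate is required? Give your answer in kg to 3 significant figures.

Volume: 124 m³ = 124,000 L.
Alkalinity to add: (120 − 56) = 64 mg/L as CaCO₃ × 124,000 L = 7936 g as CaCO₃.
Equivalents: 7936 g ÷ 50 g/eq = 158.7 eq.
NaHCO₃ supplies 1 eq per mole → 158.7 mol.
Mass: 158.7 mol × 84 g/mol = 13,330 g.

13.3 kg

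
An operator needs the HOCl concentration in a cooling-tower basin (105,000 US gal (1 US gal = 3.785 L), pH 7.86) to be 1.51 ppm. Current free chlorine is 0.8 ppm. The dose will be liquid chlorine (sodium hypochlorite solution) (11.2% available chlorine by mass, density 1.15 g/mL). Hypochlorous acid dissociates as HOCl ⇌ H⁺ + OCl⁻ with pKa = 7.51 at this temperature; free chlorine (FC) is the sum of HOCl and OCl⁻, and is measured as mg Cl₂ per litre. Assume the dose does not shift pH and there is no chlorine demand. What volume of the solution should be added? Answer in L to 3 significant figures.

Volume: 105,000 US gal × 3.785 L/gal = 397,425 L.
[OCl⁻]/[HOCl] = 10^(pH − pKa) = 10^(7.86 − 7.51) = 2.239; fraction as HOCl = 1/(1 + 2.239) = 0.3088.
Free chlorine required for 1.51 ppm HOCl: 1.51 / 0.3088 = 4.89 ppm.
FC to add: 4.89 − 0.8 = 4.09 mg/L as Cl₂.
Cl₂ equivalent: 4.09 mg/L × 397,425 L = 1626 g.
Product at 11.2% available Cl: 1626 / 0.112 = 14,510 g.
Volume: 14,510 g ÷ 1.15 g/mL = 12,620 mL.

12.6 L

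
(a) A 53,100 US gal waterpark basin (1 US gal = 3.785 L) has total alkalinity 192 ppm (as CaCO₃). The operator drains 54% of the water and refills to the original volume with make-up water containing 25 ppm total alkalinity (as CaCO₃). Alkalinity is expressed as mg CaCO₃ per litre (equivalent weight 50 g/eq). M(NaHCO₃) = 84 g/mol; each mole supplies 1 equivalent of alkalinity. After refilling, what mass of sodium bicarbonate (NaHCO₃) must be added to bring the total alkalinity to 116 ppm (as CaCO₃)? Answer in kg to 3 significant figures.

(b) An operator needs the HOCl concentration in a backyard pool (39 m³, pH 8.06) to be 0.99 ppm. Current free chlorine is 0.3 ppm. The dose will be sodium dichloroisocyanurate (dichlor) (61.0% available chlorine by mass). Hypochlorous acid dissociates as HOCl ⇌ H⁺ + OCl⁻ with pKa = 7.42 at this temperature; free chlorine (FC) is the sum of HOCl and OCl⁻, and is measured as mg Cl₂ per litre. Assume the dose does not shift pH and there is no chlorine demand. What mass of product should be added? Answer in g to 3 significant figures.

(a) 4.79 kg; (b) 320 g

(a) Volume: 53,100 US gal × 3.785 L/gal = 200,984 L.
(a) After draining 54% and refilling: 192 × 0.46 + 25 × 0.54 = 101.82 ppm.
(a) Deficit to target: 116 − 101.82 = 14.18 mg/L.
(a) As CaCO₃: 14.18 mg/L × 200,984 L = 2850 g; ÷ 50 g/eq ÷ 1 = 57 mol NaHCO₃.
(a) Mass: 57 × 84 = 4788 g.

(b) Volume: 39 m³ = 39,000 L.
(b) [OCl⁻]/[HOCl] = 10^(pH − pKa) = 10^(8.06 − 7.42) = 4.365; fraction as HOCl = 1/(1 + 4.365) = 0.1864.
(b) Free chlorine required for 0.99 ppm HOCl: 0.99 / 0.1864 = 5.312 ppm.
(b) FC to add: 5.312 − 0.3 = 5.012 mg/L as Cl₂.
(b) Cl₂ equivalent: 5.012 mg/L × 39,000 L = 195.4 g.
(b) Product at 61.0% available Cl: 195.4 / 0.61 = 320.4 g.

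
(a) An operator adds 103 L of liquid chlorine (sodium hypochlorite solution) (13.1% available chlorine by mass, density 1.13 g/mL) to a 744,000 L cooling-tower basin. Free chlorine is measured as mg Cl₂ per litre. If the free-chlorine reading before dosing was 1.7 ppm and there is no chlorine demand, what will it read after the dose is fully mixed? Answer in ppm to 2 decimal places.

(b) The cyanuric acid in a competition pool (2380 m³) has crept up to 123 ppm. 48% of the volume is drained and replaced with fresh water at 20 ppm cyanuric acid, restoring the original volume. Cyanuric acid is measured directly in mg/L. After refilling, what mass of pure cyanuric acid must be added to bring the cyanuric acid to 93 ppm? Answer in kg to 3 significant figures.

(a) 22.19 ppm; (b) 46.3 kg

(a) Mass of solution: 103 L × 1000 mL/L × 1.13 g/mL = 116,400 g.
(a) Available chlorine delivered: 116,400 g × 0.131 = 15,250 g as Cl₂.
(a) Concentration rise: 15,250 g / 744,000 L = 20.49 mg/L = 20.49 ppm.
(a) Final FC: 1.7 + 20.49 = 22.19 ppm.

(b) Volume: 2380 m³ = 2,380,000 L.
(b) After draining 48% and refilling: 123 × 0.52 + 20 × 0.48 = 73.56 ppm.
(b) Deficit to target: 93 − 73.56 = 19.44 mg/L.
(b) Mass: 19.44 mg/L × 2,380,000 L = 46,270 g cyanuric acid.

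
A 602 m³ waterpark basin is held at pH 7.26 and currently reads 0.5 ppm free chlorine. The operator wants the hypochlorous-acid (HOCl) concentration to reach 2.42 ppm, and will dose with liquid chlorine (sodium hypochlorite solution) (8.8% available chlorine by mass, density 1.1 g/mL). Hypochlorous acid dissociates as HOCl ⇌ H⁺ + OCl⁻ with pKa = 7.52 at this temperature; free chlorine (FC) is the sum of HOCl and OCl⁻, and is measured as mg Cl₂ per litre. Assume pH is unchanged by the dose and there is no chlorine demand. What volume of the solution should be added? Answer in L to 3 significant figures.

Volume: 602 m³ = 602,000 L.
[OCl⁻]/[HOCl] = 10^(pH − pKa) = 10^(7.26 − 7.52) = 0.5495; fraction as HOCl = 1/(1 + 0.5495) = 0.6454.
Free chlorine required for 2.42 ppm HOCl: 2.42 / 0.6454 = 3.75 ppm.
FC to add: 3.75 − 0.5 = 3.25 mg/L as Cl₂.
Cl₂ equivalent: 3.25 mg/L × 602,000 L = 1956 g.
Product at 8.8% available Cl: 1956 / 0.088 = 22,230 g.
Volume: 22,230 g ÷ 1.1 g/mL = 20,210 mL.

20.2 L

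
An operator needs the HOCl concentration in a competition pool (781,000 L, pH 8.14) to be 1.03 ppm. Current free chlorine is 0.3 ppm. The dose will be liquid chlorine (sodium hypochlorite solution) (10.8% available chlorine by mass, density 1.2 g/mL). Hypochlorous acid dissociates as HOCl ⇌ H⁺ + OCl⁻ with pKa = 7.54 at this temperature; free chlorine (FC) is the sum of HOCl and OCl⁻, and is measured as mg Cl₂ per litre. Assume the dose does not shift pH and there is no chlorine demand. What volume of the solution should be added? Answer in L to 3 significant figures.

29.1 L

[OCl⁻]/[HOCl] = 10^(pH − pKa) = 10^(8.14 − 7.54) = 3.981; fraction as HOCl = 1/(1 + 3.981) = 0.2008.
Free chlorine required for 1.03 ppm HOCl: 1.03 / 0.2008 = 5.131 ppm.
FC to add: 5.131 − 0.3 = 4.831 mg/L as Cl₂.
Cl₂ equivalent: 4.831 mg/L × 781,000 L = 3773 g.
Product at 10.8% available Cl: 3773 / 0.108 = 34,930 g.
Volume: 34,930 g ÷ 1.2 g/mL = 29,110 mL.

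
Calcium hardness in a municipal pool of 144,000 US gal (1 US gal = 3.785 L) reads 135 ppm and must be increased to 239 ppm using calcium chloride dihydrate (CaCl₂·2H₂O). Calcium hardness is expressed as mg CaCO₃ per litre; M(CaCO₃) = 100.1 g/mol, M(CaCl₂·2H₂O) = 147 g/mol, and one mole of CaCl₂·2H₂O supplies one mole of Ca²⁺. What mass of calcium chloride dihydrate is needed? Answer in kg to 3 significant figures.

83.2 kg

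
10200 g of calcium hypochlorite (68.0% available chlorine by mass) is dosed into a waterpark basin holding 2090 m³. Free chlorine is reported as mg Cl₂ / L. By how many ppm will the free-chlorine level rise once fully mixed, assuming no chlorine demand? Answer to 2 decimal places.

Volume: 2090 m³ = 2,090,000 L.
Available chlorine delivered: 10,200 g × 0.68 = 6936 g as Cl₂.
Concentration rise: 6936 g / 2,090,000 L = 3.319 mg/L = 3.32 ppm.

3.32 ppm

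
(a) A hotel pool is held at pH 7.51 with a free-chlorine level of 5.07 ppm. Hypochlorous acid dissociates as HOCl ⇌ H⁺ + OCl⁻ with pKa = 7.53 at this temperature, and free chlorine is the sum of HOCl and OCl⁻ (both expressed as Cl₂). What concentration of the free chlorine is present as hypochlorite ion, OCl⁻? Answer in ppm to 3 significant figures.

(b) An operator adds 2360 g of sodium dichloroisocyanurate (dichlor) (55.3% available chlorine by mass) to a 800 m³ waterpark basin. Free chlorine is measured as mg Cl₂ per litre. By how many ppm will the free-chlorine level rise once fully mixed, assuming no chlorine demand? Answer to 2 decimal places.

(a) 2.48 ppm; (b) 1.63 ppm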